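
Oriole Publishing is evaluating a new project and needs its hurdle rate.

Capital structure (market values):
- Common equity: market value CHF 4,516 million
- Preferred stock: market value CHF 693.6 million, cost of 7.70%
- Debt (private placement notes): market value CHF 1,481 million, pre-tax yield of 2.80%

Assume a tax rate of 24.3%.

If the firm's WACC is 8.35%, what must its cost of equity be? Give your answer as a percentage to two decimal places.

10.49%

Total capital V = 4516 + 693.6 + 1481 = 6690.6.
Equity weight = 4516/6690.6 = 0.6750.
Preferred weight = 693.6/6690.6 = 0.1037.
Private placement notes weight = 1481/6690.6 = 0.2214.
Debt contribution = 0.2214 × 2.8% × (1 − 24.3%) = 0.4692%.
Preferred contribution = 0.1037 × 7.7% = 0.7982%.
Required equity contribution = 8.35% − 1.2674% = 7.0826%.
Re = 7.0826% / 0.6750 = 10.4931%.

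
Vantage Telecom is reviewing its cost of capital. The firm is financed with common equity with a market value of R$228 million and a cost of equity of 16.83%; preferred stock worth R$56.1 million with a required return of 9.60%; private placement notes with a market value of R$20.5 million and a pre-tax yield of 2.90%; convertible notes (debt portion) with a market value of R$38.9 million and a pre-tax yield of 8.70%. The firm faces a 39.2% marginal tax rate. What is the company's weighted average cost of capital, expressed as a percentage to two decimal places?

13.44%

Total capital V = 228 + 56.1 + 20.5 + 38.9 = 343.5.
Equity: weight = 228/343.5 = 0.6638; cost = 16.83%.
Preferred: weight = 56.1/343.5 = 0.1633; cost = 9.6%.
Private placement notes: weight = 20.5/343.5 = 0.0597; after-tax cost = 2.9% × (1 − 39.2%) = 1.7632%.
Convertible notes (debt portion): weight = 38.9/343.5 = 0.1132; after-tax cost = 8.7% × (1 − 39.2%) = 5.2896%.
WACC = 0.6638 × 16.8300% + 0.1633 × 9.6000% + 0.0597 × 1.7632% + 0.1132 × 5.2896% = 13.4431%.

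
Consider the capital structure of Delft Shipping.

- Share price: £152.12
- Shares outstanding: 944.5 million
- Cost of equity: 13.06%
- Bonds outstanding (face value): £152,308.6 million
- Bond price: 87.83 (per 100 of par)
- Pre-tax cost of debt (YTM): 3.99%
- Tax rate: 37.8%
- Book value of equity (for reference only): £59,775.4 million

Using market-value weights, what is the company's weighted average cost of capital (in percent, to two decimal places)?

7.96%

Market value of equity E = 152.12 × 944.5m = 143677.34m. Market value of debt D = 152308.6m × 87.83/100 = 133772.64338m.
Total capital V = 143677.34 + 133772.64338 = 277449.98338.
Equity: weight = 143677.34/277449.98338 = 0.5178; cost = 13.06%.
Bonds outstanding: weight = 133772.64338/277449.98338 = 0.4822; after-tax cost = 3.99% × (1 − 37.8%) = 2.4818%.
WACC = 0.5178 × 13.0600% + 0.4822 × 2.4818% = 7.9597%.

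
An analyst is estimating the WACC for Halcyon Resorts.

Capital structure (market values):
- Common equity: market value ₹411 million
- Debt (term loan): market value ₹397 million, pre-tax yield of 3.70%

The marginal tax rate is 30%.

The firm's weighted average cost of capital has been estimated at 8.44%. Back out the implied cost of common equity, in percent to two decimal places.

Total capital V = 411 + 397 = 808.
Equity weight = 411/808 = 0.5087.
Term loan weight = 397/808 = 0.4913.
Debt contribution = 0.4913 × 3.7% × (1 − 30%) = 1.2726%.
Required equity contribution = 8.44% − 1.2726% = 7.1674%.
Re = 7.1674% / 0.5087 = 14.0907%.

14.09%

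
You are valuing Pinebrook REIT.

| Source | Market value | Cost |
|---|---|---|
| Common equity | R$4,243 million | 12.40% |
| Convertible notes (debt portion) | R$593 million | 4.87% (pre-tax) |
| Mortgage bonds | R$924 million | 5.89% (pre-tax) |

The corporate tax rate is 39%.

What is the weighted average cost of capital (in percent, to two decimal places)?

Total capital V = 4243 + 593 + 924 = 5760.
Equity: weight = 4243/5760 = 0.7366; cost = 12.4%.
Convertible notes (debt portion): weight = 593/5760 = 0.1030; after-tax cost = 4.87% × (1 − 39%) = 2.9707%.
Mortgage bonds: weight = 924/5760 = 0.1604; after-tax cost = 5.89% × (1 − 39%) = 3.5929%.
WACC = 0.7366 × 12.4000% + 0.1030 × 2.9707% + 0.1604 × 3.5929% = 10.0164%.

10.02%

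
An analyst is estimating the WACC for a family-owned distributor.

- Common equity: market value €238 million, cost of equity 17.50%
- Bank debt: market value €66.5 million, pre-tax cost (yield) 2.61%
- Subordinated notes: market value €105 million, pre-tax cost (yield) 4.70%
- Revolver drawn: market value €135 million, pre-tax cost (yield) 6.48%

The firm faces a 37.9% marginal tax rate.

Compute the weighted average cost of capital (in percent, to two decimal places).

Total capital V = 238 + 66.5 + 105 + 135 = 544.5.
Equity: weight = 238/544.5 = 0.4371; cost = 17.5%.
Bank debt: weight = 66.5/544.5 = 0.1221; after-tax cost = 2.61% × (1 − 37.9%) = 1.6208%.
Subordinated notes: weight = 105/544.5 = 0.1928; after-tax cost = 4.7% × (1 − 37.9%) = 2.9187%.
Revolver drawn: weight = 135/544.5 = 0.2479; after-tax cost = 6.48% × (1 − 37.9%) = 4.0241%.
WACC = 0.4371 × 17.5000% + 0.1221 × 1.6208% + 0.1928 × 2.9187% + 0.2479 × 4.0241% = 9.4077%.

9.41%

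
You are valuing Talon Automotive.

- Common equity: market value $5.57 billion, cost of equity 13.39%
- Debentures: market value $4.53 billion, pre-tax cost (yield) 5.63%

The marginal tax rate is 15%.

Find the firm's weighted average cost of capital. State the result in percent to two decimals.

9.53%

Total capital V = 5.57 + 4.53 = 10.1.
Equity: weight = 5.57/10.1 = 0.5515; cost = 13.39%.
Debentures: weight = 4.53/10.1 = 0.4485; after-tax cost = 5.63% × (1 − 15%) = 4.7855%.
WACC = 0.5515 × 13.3900% + 0.4485 × 4.7855% = 9.5308%.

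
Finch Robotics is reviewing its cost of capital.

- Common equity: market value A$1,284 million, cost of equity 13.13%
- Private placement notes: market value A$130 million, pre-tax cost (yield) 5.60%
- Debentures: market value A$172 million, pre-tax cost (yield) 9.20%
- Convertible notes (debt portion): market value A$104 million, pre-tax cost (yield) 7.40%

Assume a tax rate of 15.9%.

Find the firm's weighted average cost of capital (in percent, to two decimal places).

11.51%

Total capital V = 1284 + 130 + 172 + 104 = 1690.
Equity: weight = 1284/1690 = 0.7598; cost = 13.13%.
Private placement notes: weight = 130/1690 = 0.0769; after-tax cost = 5.6% × (1 − 15.9%) = 4.7096%.
Debentures: weight = 172/1690 = 0.1018; after-tax cost = 9.2% × (1 − 15.9%) = 7.7372%.
Convertible notes (debt portion): weight = 104/1690 = 0.0615; after-tax cost = 7.4% × (1 − 15.9%) = 6.2234%.
WACC = 0.7598 × 13.1300% + 0.0769 × 4.7096% + 0.1018 × 7.7372% + 0.0615 × 6.2234% = 11.5084%.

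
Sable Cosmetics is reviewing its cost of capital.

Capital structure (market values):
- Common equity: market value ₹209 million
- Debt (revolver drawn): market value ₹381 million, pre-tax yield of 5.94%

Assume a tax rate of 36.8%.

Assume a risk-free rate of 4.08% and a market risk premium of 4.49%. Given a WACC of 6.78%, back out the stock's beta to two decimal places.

Total capital V = 209 + 381 = 590.
Equity weight = 209/590 = 0.3542.
Revolver drawn weight = 381/590 = 0.6458.
Debt contribution = 0.6458 × 5.94% × (1 − 36.8%) = 2.4242%.
Required equity contribution = 6.78% − 2.4242% = 4.3558%  ⇒  Re = 12.2962%.
CAPM: 12.2962% = 4.08% + β × 4.49%  ⇒  β = 1.8299.

1.83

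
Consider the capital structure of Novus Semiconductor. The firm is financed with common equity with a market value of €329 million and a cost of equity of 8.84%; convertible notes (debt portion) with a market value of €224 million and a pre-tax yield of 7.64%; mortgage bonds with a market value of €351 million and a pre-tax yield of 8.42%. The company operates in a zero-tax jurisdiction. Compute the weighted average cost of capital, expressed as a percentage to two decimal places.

8.38%

Total capital V = 329 + 224 + 351 = 904.
Equity: weight = 329/904 = 0.3639; cost = 8.84%.
Convertible notes (debt portion): weight = 224/904 = 0.2478; after-tax cost = 7.64% × (1 − 0%) = 7.6400%.
Mortgage bonds: weight = 351/904 = 0.3883; after-tax cost = 8.42% × (1 − 0%) = 8.4200%.
WACC = 0.3639 × 8.8400% + 0.2478 × 7.6400% + 0.3883 × 8.4200% = 8.3796%.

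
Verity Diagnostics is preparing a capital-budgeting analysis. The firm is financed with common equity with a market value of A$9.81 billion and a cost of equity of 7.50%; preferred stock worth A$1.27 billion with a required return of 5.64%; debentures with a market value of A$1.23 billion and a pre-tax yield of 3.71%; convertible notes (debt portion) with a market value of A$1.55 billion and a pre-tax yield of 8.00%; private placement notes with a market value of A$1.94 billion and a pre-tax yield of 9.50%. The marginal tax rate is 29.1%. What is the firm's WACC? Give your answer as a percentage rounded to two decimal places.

Total capital V = 9.81 + 1.27 + 1.23 + 1.55 + 1.94 = 15.8.
Equity: weight = 9.81/15.8 = 0.6209; cost = 7.5%.
Preferred: weight = 1.27/15.8 = 0.0804; cost = 5.64%.
Debentures: weight = 1.23/15.8 = 0.0778; after-tax cost = 3.71% × (1 − 29.1%) = 2.6304%.
Convertible notes (debt portion): weight = 1.55/15.8 = 0.0981; after-tax cost = 8% × (1 − 29.1%) = 5.6720%.
Private placement notes: weight = 1.94/15.8 = 0.1228; after-tax cost = 9.5% × (1 − 29.1%) = 6.7355%.
WACC = 0.6209 × 7.5000% + 0.0804 × 5.6400% + 0.0778 × 2.6304% + 0.0981 × 5.6720% + 0.1228 × 6.7355% = 6.6982%.

6.70%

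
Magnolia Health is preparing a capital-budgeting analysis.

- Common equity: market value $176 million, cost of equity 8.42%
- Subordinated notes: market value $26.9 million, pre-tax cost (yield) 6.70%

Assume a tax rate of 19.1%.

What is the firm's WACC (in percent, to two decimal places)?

8.02%

Total capital V = 176 + 26.9 = 202.9.
Equity: weight = 176/202.9 = 0.8674; cost = 8.42%.
Subordinated notes: weight = 26.9/202.9 = 0.1326; after-tax cost = 6.7% × (1 − 19.1%) = 5.4203%.
WACC = 0.8674 × 8.4200% + 0.1326 × 5.4203% = 8.0223%.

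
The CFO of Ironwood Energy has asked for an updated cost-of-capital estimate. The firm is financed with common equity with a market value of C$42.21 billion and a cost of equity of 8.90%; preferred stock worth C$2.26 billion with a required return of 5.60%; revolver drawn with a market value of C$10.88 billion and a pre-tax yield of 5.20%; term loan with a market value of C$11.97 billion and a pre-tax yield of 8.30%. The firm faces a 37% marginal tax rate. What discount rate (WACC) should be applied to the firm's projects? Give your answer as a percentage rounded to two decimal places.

7.23%

Total capital V = 42.21 + 2.26 + 10.88 + 11.97 = 67.32.
Equity: weight = 42.21/67.32 = 0.6270; cost = 8.9%.
Preferred: weight = 2.26/67.32 = 0.0336; cost = 5.6%.
Revolver drawn: weight = 10.88/67.32 = 0.1616; after-tax cost = 5.2% × (1 − 37%) = 3.2760%.
Term loan: weight = 11.97/67.32 = 0.1778; after-tax cost = 8.3% × (1 − 37%) = 5.2290%.
WACC = 0.6270 × 8.9000% + 0.0336 × 5.6000% + 0.1616 × 3.2760% + 0.1778 × 5.2290% = 7.2276%.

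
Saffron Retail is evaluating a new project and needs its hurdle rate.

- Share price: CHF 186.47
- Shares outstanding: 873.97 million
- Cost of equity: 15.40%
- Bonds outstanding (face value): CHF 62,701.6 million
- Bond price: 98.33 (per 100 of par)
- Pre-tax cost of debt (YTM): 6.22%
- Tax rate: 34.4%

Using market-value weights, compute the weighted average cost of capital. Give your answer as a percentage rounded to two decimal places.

Market value of equity E = 186.47 × 873.97m = 162969.1859m. Market value of debt D = 62701.6m × 98.33/100 = 61654.48328m.
Total capital V = 162969.1859 + 61654.48328 = 224623.66918.
Equity: weight = 162969.1859/224623.66918 = 0.7255; cost = 15.4%.
Bonds outstanding: weight = 61654.48328/224623.66918 = 0.2745; after-tax cost = 6.22% × (1 − 34.4%) = 4.0803%.
WACC = 0.7255 × 15.4000% + 0.2745 × 4.0803% = 12.2930%.

12.29%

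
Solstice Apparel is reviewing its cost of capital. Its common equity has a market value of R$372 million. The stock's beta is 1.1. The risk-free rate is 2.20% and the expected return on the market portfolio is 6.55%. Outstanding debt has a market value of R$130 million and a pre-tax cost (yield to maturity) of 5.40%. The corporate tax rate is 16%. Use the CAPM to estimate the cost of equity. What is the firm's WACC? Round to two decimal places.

Market risk premium = 6.55% − 2.2% = 4.35%.
Cost of equity via CAPM: Re = 2.2% + 1.1 × 4.35% = 6.9850%.
Total capital V = 372 + 130 = 502.
Equity: weight = 372/502 = 0.7410; cost = 6.985%.
Debt: weight = 130/502 = 0.2590; after-tax cost = 5.4% × (1 − 16%) = 4.5360%.
WACC = 0.7410 × 6.9850% + 0.2590 × 4.5360% = 6.3508%.

6.35%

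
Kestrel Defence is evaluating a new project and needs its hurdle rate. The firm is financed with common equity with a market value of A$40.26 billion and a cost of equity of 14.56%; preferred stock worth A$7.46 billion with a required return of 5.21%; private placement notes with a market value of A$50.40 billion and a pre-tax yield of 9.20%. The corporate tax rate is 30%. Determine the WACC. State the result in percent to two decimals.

Total capital V = 40.26 + 7.46 + 50.4 = 98.12.
Equity: weight = 40.26/98.12 = 0.4103; cost = 14.56%.
Preferred: weight = 7.46/98.12 = 0.0760; cost = 5.21%.
Private placement notes: weight = 50.4/98.12 = 0.5137; after-tax cost = 9.2% × (1 − 30%) = 6.4400%.
WACC = 0.4103 × 14.5600% + 0.0760 × 5.2100% + 0.5137 × 6.4400% = 9.6782%.

9.68%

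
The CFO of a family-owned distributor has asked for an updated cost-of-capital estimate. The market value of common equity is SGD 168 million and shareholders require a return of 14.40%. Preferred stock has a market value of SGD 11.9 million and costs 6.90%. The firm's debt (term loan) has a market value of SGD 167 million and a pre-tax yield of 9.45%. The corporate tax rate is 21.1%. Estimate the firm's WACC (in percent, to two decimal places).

Total capital V = 168 + 11.9 + 167 = 346.9.
Equity: weight = 168/346.9 = 0.4843; cost = 14.4%.
Preferred: weight = 11.9/346.9 = 0.0343; cost = 6.9%.
Term loan: weight = 167/346.9 = 0.4814; after-tax cost = 9.45% × (1 − 21.1%) = 7.4560%.
WACC = 0.4843 × 14.4000% + 0.0343 × 6.9000% + 0.4814 × 7.4560% = 10.7999%.

10.80%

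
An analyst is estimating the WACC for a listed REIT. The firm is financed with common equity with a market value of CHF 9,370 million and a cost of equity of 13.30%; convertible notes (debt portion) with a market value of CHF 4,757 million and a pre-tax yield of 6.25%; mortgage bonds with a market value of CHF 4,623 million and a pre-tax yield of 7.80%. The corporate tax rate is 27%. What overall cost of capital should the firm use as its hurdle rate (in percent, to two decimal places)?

Total capital V = 9370 + 4757 + 4623 = 18750.
Equity: weight = 9370/18750 = 0.4997; cost = 13.3%.
Convertible notes (debt portion): weight = 4757/18750 = 0.2537; after-tax cost = 6.25% × (1 − 27%) = 4.5625%.
Mortgage bonds: weight = 4623/18750 = 0.2466; after-tax cost = 7.8% × (1 − 27%) = 5.6940%.
WACC = 0.4997 × 13.3000% + 0.2537 × 4.5625% + 0.2466 × 5.6940% = 9.2079%.

9.21%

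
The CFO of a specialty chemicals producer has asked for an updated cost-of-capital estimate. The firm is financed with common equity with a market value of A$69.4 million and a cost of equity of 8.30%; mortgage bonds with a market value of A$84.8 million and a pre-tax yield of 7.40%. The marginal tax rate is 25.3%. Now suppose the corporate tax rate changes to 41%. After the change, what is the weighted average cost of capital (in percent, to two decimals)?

After the change:
Total capital V = 69.4 + 84.8 = 154.2.
Equity: weight = 69.4/154.2 = 0.4501; cost = 8.3%.
Mortgage bonds: weight = 84.8/154.2 = 0.5499; after-tax cost = 7.4% × (1 − 41%) = 4.3660%.
WACC = 0.4501 × 8.3000% + 0.5499 × 4.3660% = 6.1366%.

6.14%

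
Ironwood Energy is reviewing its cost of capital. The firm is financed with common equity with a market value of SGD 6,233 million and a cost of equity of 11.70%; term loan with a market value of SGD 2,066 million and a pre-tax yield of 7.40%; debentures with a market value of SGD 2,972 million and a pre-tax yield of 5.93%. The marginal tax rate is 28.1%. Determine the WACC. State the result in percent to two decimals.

Total capital V = 6233 + 2066 + 2972 = 11271.
Equity: weight = 6233/11271 = 0.5530; cost = 11.7%.
Term loan: weight = 2066/11271 = 0.1833; after-tax cost = 7.4% × (1 − 28.1%) = 5.3206%.
Debentures: weight = 2972/11271 = 0.2637; after-tax cost = 5.93% × (1 − 28.1%) = 4.2637%.
WACC = 0.5530 × 11.7000% + 0.1833 × 5.3206% + 0.2637 × 4.2637% = 8.5698%.

8.57%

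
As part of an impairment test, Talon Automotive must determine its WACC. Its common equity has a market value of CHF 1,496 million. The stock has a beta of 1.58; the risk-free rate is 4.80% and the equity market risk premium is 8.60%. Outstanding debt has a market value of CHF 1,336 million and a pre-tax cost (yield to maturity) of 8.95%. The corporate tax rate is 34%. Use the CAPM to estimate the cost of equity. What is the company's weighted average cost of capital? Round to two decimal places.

12.50%

Cost of equity via CAPM: Re = 4.8% + 1.58 × 8.6% = 18.3880%.
Total capital V = 1496 + 1336 = 2832.
Equity: weight = 1496/2832 = 0.5282; cost = 18.388%.
Debt: weight = 1336/2832 = 0.4718; after-tax cost = 8.95% × (1 − 34%) = 5.9070%.
WACC = 0.5282 × 18.3880% + 0.4718 × 5.9070% = 12.5001%.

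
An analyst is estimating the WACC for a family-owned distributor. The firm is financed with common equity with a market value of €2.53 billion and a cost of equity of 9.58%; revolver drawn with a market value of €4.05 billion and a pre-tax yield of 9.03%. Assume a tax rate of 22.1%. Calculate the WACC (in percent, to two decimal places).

8.01%

Total capital V = 2.53 + 4.05 = 6.58.
Equity: weight = 2.53/6.58 = 0.3845; cost = 9.58%.
Revolver drawn: weight = 4.05/6.58 = 0.6155; after-tax cost = 9.03% × (1 − 22.1%) = 7.0344%.
WACC = 0.3845 × 9.5800% + 0.6155 × 7.0344% = 8.0132%.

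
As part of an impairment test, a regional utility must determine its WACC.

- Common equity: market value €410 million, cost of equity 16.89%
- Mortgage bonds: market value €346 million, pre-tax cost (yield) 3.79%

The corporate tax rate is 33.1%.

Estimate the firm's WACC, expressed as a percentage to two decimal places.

10.32%

Total capital V = 410 + 346 = 756.
Equity: weight = 410/756 = 0.5423; cost = 16.89%.
Mortgage bonds: weight = 346/756 = 0.4577; after-tax cost = 3.79% × (1 − 33.1%) = 2.5355%.
WACC = 0.5423 × 16.8900% + 0.4577 × 2.5355% = 10.3204%.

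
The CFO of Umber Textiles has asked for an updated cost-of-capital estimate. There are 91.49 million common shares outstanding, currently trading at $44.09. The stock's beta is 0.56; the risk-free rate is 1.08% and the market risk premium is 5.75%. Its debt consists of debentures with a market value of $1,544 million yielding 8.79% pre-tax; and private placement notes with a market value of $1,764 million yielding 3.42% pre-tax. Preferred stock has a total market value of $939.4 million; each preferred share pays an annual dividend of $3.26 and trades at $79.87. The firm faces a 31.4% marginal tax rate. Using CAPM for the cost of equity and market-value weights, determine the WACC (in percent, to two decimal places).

Cost of equity via CAPM: Re = 1.08% + 0.56 × 5.75% = 4.3000%.
Cost of preferred: Rp = 3.26 / 79.87 = 4.0816%.
Market value of equity E = 44.09 × 91.49m = 4033.7941m.
Total capital V = 4033.7941 + 939.4 + 1544 + 1764 = 8281.1941.
Equity: weight = 4033.7941/8281.1941 = 0.4871; cost = 4.3%.
Preferred: weight = 939.4/8281.1941 = 0.1134; cost = 4.0816%.
Debentures: weight = 1544/8281.1941 = 0.1864; after-tax cost = 8.79% × (1 − 31.4%) = 6.0299%.
Private placement notes: weight = 1764/8281.1941 = 0.2130; after-tax cost = 3.42% × (1 − 31.4%) = 2.3461%.
WACC = 0.4871 × 4.3000% + 0.1134 × 4.0816% + 0.1864 × 6.0299% + 0.2130 × 2.3461% = 4.1816%.

4.18%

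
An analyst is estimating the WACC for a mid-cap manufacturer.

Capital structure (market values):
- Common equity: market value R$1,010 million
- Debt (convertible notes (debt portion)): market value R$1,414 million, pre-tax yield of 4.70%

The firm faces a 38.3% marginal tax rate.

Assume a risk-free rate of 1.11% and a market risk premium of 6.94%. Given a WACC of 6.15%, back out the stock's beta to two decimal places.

Total capital V = 1010 + 1414 = 2424.
Equity weight = 1010/2424 = 0.4167.
Convertible notes (debt portion) weight = 1414/2424 = 0.5833.
Debt contribution = 0.5833 × 4.7% × (1 − 38.3%) = 1.6916%.
Required equity contribution = 6.15% − 1.6916% = 4.4584%  ⇒  Re = 10.7001%.
CAPM: 10.7001% = 1.11% + β × 6.94%  ⇒  β = 1.3819.

1.38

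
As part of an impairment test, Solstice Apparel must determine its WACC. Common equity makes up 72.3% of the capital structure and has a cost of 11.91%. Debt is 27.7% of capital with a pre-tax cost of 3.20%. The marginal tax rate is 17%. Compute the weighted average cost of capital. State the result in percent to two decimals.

9.35%

After-tax cost of debt = 3.2% × (1 − 17%) = 2.6560%.
WACC = 0.723 × 11.9100% + 0.277 × 2.6560% = 9.3466%.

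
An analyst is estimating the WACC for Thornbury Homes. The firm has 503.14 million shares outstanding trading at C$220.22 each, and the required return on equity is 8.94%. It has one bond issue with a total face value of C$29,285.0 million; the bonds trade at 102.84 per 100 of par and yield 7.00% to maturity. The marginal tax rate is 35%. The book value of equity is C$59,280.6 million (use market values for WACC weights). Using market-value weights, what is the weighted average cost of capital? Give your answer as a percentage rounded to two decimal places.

Market value of equity E = 220.22 × 503.14m = 110801.4908m. Market value of debt D = 29285m × 102.84/100 = 30116.694m.
Total capital V = 110801.4908 + 30116.694 = 140918.1848.
Equity: weight = 110801.4908/140918.1848 = 0.7863; cost = 8.94%.
Bonds outstanding: weight = 30116.694/140918.1848 = 0.2137; after-tax cost = 7% × (1 − 35%) = 4.5500%.
WACC = 0.7863 × 8.9400% + 0.2137 × 4.5500% = 8.0018%.

8.00%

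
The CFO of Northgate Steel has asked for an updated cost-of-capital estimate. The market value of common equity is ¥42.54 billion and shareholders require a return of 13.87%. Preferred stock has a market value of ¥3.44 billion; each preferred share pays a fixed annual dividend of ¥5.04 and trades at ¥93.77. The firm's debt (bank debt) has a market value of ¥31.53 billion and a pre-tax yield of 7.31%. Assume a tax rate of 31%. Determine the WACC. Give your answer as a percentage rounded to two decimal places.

9.90%

Cost of preferred: Rp = 5.04 / 93.77 = 5.3749%.
Total capital V = 42.54 + 3.44 + 31.53 = 77.51.
Equity: weight = 42.54/77.51 = 0.5488; cost = 13.87%.
Preferred: weight = 3.44/77.51 = 0.0444; cost = 5.3749%.
Bank debt: weight = 31.53/77.51 = 0.4068; after-tax cost = 7.31% × (1 − 31%) = 5.0439%.
WACC = 0.5488 × 13.8700% + 0.0444 × 5.3749% + 0.4068 × 5.0439% = 9.9026%.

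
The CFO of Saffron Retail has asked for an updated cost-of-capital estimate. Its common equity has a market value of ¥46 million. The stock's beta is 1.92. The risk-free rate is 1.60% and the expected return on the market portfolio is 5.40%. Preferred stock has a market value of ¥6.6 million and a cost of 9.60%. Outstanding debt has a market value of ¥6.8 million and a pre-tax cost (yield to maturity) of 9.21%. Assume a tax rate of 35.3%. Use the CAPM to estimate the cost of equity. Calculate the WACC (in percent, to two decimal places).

Market risk premium = 5.4% − 1.6% = 3.8%.
Cost of equity via CAPM: Re = 1.6% + 1.92 × 3.8% = 8.8960%.
Total capital V = 46 + 6.6 + 6.8 = 59.4.
Equity: weight = 46/59.4 = 0.7744; cost = 8.896%.
Preferred: weight = 6.6/59.4 = 0.1111; cost = 9.6%.
Debt: weight = 6.8/59.4 = 0.1145; after-tax cost = 9.21% × (1 − 35.3%) = 5.9589%.
WACC = 0.7744 × 8.8960% + 0.1111 × 9.6000% + 0.1145 × 5.9589% = 8.6380%.

8.64%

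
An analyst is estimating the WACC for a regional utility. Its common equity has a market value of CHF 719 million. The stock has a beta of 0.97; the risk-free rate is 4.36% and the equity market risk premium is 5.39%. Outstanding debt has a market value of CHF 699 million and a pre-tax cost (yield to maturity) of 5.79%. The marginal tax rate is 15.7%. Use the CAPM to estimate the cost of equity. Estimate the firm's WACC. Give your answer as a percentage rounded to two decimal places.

7.27%

Cost of equity via CAPM: Re = 4.36% + 0.97 × 5.39% = 9.5883%.
Total capital V = 719 + 699 = 1418.
Equity: weight = 719/1418 = 0.5071; cost = 9.5883%.
Debt: weight = 699/1418 = 0.4929; after-tax cost = 5.79% × (1 − 15.7%) = 4.8810%.
WACC = 0.5071 × 9.5883% + 0.4929 × 4.8810% = 7.2678%.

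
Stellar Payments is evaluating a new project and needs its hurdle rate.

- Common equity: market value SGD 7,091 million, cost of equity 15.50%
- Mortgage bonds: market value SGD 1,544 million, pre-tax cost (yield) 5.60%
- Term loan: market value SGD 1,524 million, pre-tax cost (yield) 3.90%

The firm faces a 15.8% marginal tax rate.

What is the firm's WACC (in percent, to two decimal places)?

Total capital V = 7091 + 1544 + 1524 = 10159.
Equity: weight = 7091/10159 = 0.6980; cost = 15.5%.
Mortgage bonds: weight = 1544/10159 = 0.1520; after-tax cost = 5.6% × (1 − 15.8%) = 4.7152%.
Term loan: weight = 1524/10159 = 0.1500; after-tax cost = 3.9% × (1 − 15.8%) = 3.2838%.
WACC = 0.6980 × 15.5000% + 0.1520 × 4.7152% + 0.1500 × 3.2838% = 12.0283%.

12.03%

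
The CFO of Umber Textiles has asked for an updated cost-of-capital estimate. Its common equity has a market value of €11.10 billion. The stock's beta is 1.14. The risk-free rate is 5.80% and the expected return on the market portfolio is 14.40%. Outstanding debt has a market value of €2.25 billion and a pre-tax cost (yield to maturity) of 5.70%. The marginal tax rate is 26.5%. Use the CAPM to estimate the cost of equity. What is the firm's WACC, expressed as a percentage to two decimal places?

13.68%

Market risk premium = 14.4% − 5.8% = 8.6%.
Cost of equity via CAPM: Re = 5.8% + 1.14 × 8.6% = 15.6040%.
Total capital V = 11.1 + 2.25 = 13.35.
Equity: weight = 11.1/13.35 = 0.8315; cost = 15.604%.
Debt: weight = 2.25/13.35 = 0.1685; after-tax cost = 5.7% × (1 − 26.5%) = 4.1895%.
WACC = 0.8315 × 15.6040% + 0.1685 × 4.1895% = 13.6802%.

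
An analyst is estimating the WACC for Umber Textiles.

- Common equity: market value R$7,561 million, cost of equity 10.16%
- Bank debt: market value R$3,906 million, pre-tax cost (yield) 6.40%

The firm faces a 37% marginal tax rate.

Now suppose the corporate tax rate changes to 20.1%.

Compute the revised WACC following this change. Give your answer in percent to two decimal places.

After the change:
Total capital V = 7561 + 3906 = 11467.
Equity: weight = 7561/11467 = 0.6594; cost = 10.16%.
Bank debt: weight = 3906/11467 = 0.3406; after-tax cost = 6.4% × (1 − 20.1%) = 5.1136%.
WACC = 0.6594 × 10.1600% + 0.3406 × 5.1136% = 8.4410%.

8.44%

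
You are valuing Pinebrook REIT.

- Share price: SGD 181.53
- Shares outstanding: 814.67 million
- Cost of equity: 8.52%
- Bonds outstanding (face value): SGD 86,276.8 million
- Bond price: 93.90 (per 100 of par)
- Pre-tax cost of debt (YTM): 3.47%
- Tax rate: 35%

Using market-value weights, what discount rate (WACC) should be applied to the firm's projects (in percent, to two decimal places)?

Market value of equity E = 181.53 × 814.67m = 147887.0451m. Market value of debt D = 86276.8m × 93.9/100 = 81013.9152m.
Total capital V = 147887.0451 + 81013.9152 = 228900.9603.
Equity: weight = 147887.0451/228900.9603 = 0.6461; cost = 8.52%.
Bonds outstanding: weight = 81013.9152/228900.9603 = 0.3539; after-tax cost = 3.47% × (1 − 35%) = 2.2555%.
WACC = 0.6461 × 8.5200% + 0.3539 × 2.2555% = 6.3028%.

6.30%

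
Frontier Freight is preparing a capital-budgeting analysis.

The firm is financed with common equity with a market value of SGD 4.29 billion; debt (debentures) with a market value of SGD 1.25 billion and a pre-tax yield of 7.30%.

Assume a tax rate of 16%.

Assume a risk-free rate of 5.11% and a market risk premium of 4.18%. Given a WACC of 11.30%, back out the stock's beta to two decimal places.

1.84

Total capital V = 4.29 + 1.25 = 5.54.
Equity weight = 4.29/5.54 = 0.7744.
Debentures weight = 1.25/5.54 = 0.2256.
Debt contribution = 0.2256 × 7.3% × (1 − 16%) = 1.3836%.
Required equity contribution = 11.3% − 1.3836% = 9.9164%  ⇒  Re = 12.8058%.
CAPM: 12.8058% = 5.11% + β × 4.18%  ⇒  β = 1.8411.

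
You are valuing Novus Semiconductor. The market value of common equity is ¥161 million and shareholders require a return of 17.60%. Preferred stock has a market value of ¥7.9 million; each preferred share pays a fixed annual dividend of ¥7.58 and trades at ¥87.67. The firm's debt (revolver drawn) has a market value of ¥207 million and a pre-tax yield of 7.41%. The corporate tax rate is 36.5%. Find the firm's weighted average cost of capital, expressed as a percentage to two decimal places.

10.31%

Cost of preferred: Rp = 7.58 / 87.67 = 8.6461%.
Total capital V = 161 + 7.9 + 207 = 375.9.
Equity: weight = 161/375.9 = 0.4283; cost = 17.6%.
Preferred: weight = 7.9/375.9 = 0.0210; cost = 8.6461%.
Revolver drawn: weight = 207/375.9 = 0.5507; after-tax cost = 7.41% × (1 − 36.5%) = 4.7054%.
WACC = 0.4283 × 17.6000% + 0.0210 × 8.6461% + 0.5507 × 4.7054% = 10.3110%.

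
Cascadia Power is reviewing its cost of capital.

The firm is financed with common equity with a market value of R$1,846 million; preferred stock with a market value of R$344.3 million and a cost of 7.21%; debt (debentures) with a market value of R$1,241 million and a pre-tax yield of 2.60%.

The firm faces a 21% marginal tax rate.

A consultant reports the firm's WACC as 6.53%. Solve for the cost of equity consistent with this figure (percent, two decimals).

Total capital V = 1846 + 344.3 + 1241 = 3431.3.
Equity weight = 1846/3431.3 = 0.5380.
Preferred weight = 344.3/3431.3 = 0.1003.
Debentures weight = 1241/3431.3 = 0.3617.
Debt contribution = 0.3617 × 2.6% × (1 − 21%) = 0.7429%.
Preferred contribution = 0.1003 × 7.21% = 0.7235%.
Required equity contribution = 6.53% − 1.4663% = 5.0637%.
Re = 5.0637% / 0.5380 = 9.4122%.

9.41%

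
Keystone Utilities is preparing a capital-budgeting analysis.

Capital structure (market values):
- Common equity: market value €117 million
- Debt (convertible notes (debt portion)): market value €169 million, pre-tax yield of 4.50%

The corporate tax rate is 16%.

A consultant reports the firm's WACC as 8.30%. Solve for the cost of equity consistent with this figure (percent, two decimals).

14.83%

Total capital V = 117 + 169 = 286.
Equity weight = 117/286 = 0.4091.
Convertible notes (debt portion) weight = 169/286 = 0.5909.
Debt contribution = 0.5909 × 4.5% × (1 − 16%) = 2.2336%.
Required equity contribution = 8.3% − 2.2336% = 6.0664%.
Re = 6.0664% / 0.4091 = 14.8289%.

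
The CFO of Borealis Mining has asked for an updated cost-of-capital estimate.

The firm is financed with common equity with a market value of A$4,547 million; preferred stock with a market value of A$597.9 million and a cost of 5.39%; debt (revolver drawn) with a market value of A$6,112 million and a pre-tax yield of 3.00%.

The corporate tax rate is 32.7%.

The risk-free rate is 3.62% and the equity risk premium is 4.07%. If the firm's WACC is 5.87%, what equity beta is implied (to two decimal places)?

Total capital V = 4547 + 597.9 + 6112 = 11256.9.
Equity weight = 4547/11256.9 = 0.4039.
Preferred weight = 597.9/11256.9 = 0.0531.
Revolver drawn weight = 6112/11256.9 = 0.5430.
Debt contribution = 0.5430 × 3% × (1 − 32.7%) = 1.0962%.
Preferred contribution = 0.0531 × 5.39% = 0.2863%.
Required equity contribution = 5.87% − 1.3825% = 4.4875%  ⇒  Re = 11.1096%.
CAPM: 11.1096% = 3.62% + β × 4.07%  ⇒  β = 1.8402.

1.84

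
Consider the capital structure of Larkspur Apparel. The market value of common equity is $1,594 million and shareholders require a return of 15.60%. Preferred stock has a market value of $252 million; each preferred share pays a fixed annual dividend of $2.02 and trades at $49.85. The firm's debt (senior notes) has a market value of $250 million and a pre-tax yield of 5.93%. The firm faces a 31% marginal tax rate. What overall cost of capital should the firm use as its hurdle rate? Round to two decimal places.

Cost of preferred: Rp = 2.02 / 49.85 = 4.0522%.
Total capital V = 1594 + 252 + 250 = 2096.
Equity: weight = 1594/2096 = 0.7605; cost = 15.6%.
Preferred: weight = 252/2096 = 0.1202; cost = 4.0522%.
Senior notes: weight = 250/2096 = 0.1193; after-tax cost = 5.93% × (1 − 31%) = 4.0917%.
WACC = 0.7605 × 15.6000% + 0.1202 × 4.0522% + 0.1193 × 4.0917% = 12.8390%.

12.84%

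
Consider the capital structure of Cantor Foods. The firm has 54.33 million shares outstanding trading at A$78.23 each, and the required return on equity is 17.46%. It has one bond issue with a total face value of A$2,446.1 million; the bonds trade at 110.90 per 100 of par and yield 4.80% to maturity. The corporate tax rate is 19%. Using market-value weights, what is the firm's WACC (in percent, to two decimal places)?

12.17%

Market value of equity E = 78.23 × 54.33m = 4250.2359m. Market value of debt D = 2446.1m × 110.9/100 = 2712.7249m.
Total capital V = 4250.2359 + 2712.7249 = 6962.9608.
Equity: weight = 4250.2359/6962.9608 = 0.6104; cost = 17.46%.
Bonds outstanding: weight = 2712.7249/6962.9608 = 0.3896; after-tax cost = 4.8% × (1 − 19%) = 3.8880%.
WACC = 0.6104 × 17.4600% + 0.3896 × 3.8880% = 12.1724%.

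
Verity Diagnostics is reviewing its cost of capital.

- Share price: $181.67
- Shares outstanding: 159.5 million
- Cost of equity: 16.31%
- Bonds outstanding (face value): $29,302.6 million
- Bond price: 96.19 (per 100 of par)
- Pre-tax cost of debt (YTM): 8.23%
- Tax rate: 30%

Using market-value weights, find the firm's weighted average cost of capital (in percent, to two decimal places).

11.11%

Market value of equity E = 181.67 × 159.5m = 28976.365m. Market value of debt D = 29302.6m × 96.19/100 = 28186.17094m.
Total capital V = 28976.365 + 28186.17094 = 57162.53594.
Equity: weight = 28976.365/57162.53594 = 0.5069; cost = 16.31%.
Bonds outstanding: weight = 28186.17094/57162.53594 = 0.4931; after-tax cost = 8.23% × (1 − 30%) = 5.7610%.
WACC = 0.5069 × 16.3100% + 0.4931 × 5.7610% = 11.1084%.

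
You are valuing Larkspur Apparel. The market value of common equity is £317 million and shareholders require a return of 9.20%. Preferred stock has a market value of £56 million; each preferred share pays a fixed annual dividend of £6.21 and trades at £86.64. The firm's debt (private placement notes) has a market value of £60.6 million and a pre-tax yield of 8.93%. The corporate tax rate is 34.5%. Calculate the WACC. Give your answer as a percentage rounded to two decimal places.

Cost of preferred: Rp = 6.21 / 86.64 = 7.1676%.
Total capital V = 317 + 56 + 60.6 = 433.6.
Equity: weight = 317/433.6 = 0.7311; cost = 9.2%.
Preferred: weight = 56/433.6 = 0.1292; cost = 7.1676%.
Private placement notes: weight = 60.6/433.6 = 0.1398; after-tax cost = 8.93% × (1 − 34.5%) = 5.8491%.
WACC = 0.7311 × 9.2000% + 0.1292 × 7.1676% + 0.1398 × 5.8491% = 8.4692%.

8.47%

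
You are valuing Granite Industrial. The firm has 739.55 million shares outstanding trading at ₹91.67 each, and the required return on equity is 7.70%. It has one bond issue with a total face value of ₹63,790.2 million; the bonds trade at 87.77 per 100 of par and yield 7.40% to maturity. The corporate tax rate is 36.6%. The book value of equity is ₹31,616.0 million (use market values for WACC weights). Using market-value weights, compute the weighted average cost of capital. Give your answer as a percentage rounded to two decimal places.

Market value of equity E = 91.67 × 739.55m = 67794.5485m. Market value of debt D = 63790.2m × 87.77/100 = 55988.65854m.
Total capital V = 67794.5485 + 55988.65854 = 123783.20704.
Equity: weight = 67794.5485/123783.20704 = 0.5477; cost = 7.7%.
Bonds outstanding: weight = 55988.65854/123783.20704 = 0.4523; after-tax cost = 7.4% × (1 − 36.6%) = 4.6916%.
WACC = 0.5477 × 7.7000% + 0.4523 × 4.6916% = 6.3393%.

6.34%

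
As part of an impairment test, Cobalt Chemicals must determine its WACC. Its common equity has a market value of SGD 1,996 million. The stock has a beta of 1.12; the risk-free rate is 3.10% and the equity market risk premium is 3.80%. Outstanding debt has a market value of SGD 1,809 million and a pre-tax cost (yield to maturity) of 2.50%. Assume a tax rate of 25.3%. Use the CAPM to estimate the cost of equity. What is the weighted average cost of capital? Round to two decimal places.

Cost of equity via CAPM: Re = 3.1% + 1.12 × 3.8% = 7.3560%.
Total capital V = 1996 + 1809 = 3805.
Equity: weight = 1996/3805 = 0.5246; cost = 7.356%.
Debt: weight = 1809/3805 = 0.4754; after-tax cost = 2.5% × (1 − 25.3%) = 1.8675%.
WACC = 0.5246 × 7.3560% + 0.4754 × 1.8675% = 4.7466%.

4.75%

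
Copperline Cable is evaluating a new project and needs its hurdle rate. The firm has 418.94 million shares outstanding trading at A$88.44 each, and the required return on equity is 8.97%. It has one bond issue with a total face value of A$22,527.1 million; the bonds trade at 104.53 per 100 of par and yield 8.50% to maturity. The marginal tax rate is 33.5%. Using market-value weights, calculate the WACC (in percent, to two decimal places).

Market value of equity E = 88.44 × 418.94m = 37051.0536m. Market value of debt D = 22527.1m × 104.53/100 = 23547.57763m.
Total capital V = 37051.0536 + 23547.57763 = 60598.63123.
Equity: weight = 37051.0536/60598.63123 = 0.6114; cost = 8.97%.
Bonds outstanding: weight = 23547.57763/60598.63123 = 0.3886; after-tax cost = 8.5% × (1 − 33.5%) = 5.6525%.
WACC = 0.6114 × 8.9700% + 0.3886 × 5.6525% = 7.6809%.

7.68%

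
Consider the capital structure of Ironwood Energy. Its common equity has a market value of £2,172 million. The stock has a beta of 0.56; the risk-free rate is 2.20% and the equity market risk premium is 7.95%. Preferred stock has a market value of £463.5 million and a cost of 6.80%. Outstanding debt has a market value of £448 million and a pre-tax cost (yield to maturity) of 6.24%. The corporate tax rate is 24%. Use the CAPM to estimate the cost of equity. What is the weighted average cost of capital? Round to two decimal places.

6.40%

Cost of equity via CAPM: Re = 2.2% + 0.56 × 7.95% = 6.6520%.
Total capital V = 2172 + 463.5 + 448 = 3083.5.
Equity: weight = 2172/3083.5 = 0.7044; cost = 6.652%.
Preferred: weight = 463.5/3083.5 = 0.1503; cost = 6.8%.
Debt: weight = 448/3083.5 = 0.1453; after-tax cost = 6.24% × (1 − 24%) = 4.7424%.
WACC = 0.7044 × 6.6520% + 0.1503 × 6.8000% + 0.1453 × 4.7424% = 6.3968%.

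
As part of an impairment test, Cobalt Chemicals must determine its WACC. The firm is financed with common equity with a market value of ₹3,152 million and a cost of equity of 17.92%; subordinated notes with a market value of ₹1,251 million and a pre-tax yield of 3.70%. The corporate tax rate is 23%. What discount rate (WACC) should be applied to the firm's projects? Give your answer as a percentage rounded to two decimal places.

13.64%

Total capital V = 3152 + 1251 = 4403.
Equity: weight = 3152/4403 = 0.7159; cost = 17.92%.
Subordinated notes: weight = 1251/4403 = 0.2841; after-tax cost = 3.7% × (1 − 23%) = 2.8490%.
WACC = 0.7159 × 17.9200% + 0.2841 × 2.8490% = 13.6380%.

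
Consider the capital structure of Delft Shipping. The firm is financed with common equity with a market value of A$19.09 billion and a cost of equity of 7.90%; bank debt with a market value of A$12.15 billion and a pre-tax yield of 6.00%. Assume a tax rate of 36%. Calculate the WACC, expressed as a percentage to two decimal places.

6.32%

Total capital V = 19.09 + 12.15 = 31.24.
Equity: weight = 19.09/31.24 = 0.6111; cost = 7.9%.
Bank debt: weight = 12.15/31.24 = 0.3889; after-tax cost = 6% × (1 − 36%) = 3.8400%.
WACC = 0.6111 × 7.9000% + 0.3889 × 3.8400% = 6.3210%.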